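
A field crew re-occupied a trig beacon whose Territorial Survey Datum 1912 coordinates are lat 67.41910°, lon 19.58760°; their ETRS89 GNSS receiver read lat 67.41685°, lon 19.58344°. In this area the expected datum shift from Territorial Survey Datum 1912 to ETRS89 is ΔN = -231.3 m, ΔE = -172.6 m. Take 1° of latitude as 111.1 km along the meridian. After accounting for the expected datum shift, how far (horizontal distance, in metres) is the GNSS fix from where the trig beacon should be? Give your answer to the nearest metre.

19 m

Observed coordinate differences: Δφ = -0.00225°, Δλ = -0.00416°.
Converting to metres (1° lat = 111100 m, cos φ = 0.383988): observed ΔN = -250.0 m, observed ΔE = -177.5 m.
Subtracting the expected shift leaves a residual of -250.0 − (-231.3) = -18.7 m north and -177.5 − (-172.6) = -4.9 m east.
Residual distance = √((-18.7)² + (-4.9)²) = 19.3 m.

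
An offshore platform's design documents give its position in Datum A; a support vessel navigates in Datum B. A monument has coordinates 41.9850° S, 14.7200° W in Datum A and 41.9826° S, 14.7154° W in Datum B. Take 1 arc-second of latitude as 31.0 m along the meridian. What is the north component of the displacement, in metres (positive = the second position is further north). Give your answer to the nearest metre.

ΔN = 268 m

Δφ = -41.9826° − -41.9850° = +0.0024°; Δλ = -14.7154° − -14.7200° = +0.0046°.
1° of latitude = 3600 × 31.00 = 111600 m.
ΔN = Δφ × 111600 = 267.8 m; ΔE = Δλ × 111600 × cos(-41.9850°) = +0.0046 × 111600 × 0.743320 = 381.6 m.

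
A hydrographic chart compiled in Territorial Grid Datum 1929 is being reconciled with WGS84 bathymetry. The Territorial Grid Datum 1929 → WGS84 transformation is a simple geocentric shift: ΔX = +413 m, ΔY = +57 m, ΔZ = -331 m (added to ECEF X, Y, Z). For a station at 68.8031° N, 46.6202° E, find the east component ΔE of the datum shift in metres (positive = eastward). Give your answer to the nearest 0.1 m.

ΔE = -261.0 m

At φ = 68.8031°, λ = 46.6202°: sin φ = 0.932343, cos φ = 0.361574, sin λ = 0.726817, cos λ = 0.686831.
ΔE = −sin λ·ΔX + cos λ·ΔY = −(0.726817)·(413) + (0.686831)·(57) = -261.03 m.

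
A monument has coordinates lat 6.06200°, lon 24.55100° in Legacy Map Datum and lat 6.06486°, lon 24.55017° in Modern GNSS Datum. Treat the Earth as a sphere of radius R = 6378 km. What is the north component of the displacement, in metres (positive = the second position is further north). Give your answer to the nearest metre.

ΔN = 318 m

Δφ = 6.06486° − 6.06200° = +0.00286°; Δλ = 24.55017° − 24.55100° = -0.00083°.
1° along a meridian = πR/180 = 111317 m.
ΔN = Δφ × 111317 = 318.4 m; ΔE = Δλ × 111317 × cos(6.06200°) = -0.00083 × 111317 × 0.994408 = -91.9 m.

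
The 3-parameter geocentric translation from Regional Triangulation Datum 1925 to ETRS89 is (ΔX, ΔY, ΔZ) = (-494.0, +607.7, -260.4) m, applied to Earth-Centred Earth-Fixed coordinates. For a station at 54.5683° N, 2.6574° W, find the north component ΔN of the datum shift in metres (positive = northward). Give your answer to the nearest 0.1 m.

At φ = 54.5683°, λ = -2.6574°: sin φ = 0.814807, cos φ = 0.579732, sin λ = -0.046364, cos λ = 0.998925.
ΔN = −sin φ cos λ·ΔX − sin φ sin λ·ΔY + cos φ·ΔZ = −(0.814807)(0.998925)(-494.0) − (0.814807)(-0.046364)(607.7) + (0.579732)(-260.4) = 274.08 m.

ΔN = 274.1 m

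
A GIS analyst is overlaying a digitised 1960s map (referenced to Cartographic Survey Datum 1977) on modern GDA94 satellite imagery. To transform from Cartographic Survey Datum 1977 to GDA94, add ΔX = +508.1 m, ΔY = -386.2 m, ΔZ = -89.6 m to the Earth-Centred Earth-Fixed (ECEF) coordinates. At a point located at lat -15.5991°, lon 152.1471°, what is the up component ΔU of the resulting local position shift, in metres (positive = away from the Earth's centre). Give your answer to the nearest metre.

ΔU = -582 m

The local up (radial) axis is (cos φ cos λ, cos φ sin λ, sin φ), giving ΔU = -432.690 − 173.788 + 24.094 = -582.38 m.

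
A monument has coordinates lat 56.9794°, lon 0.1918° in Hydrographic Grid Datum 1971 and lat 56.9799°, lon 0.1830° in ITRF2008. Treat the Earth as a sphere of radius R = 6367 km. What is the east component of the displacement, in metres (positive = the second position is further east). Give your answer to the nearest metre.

ΔE = -533 m

Δφ = 56.9799° − 56.9794° = +0.0005°; Δλ = 0.1830° − 0.1918° = -0.0088°.
1° along a meridian = πR/180 = 111125 m.
ΔN = Δφ × 111125 = 55.6 m; ΔE = Δλ × 111125 × cos(56.9794°) = -0.0088 × 111125 × 0.544941 = -532.9 m.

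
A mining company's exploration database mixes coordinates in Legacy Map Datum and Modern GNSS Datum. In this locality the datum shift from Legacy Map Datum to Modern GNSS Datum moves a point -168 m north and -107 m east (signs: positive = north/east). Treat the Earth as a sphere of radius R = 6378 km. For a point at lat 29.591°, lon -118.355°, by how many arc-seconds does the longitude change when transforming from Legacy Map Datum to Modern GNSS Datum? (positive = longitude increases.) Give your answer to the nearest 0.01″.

Δλ = -3.98″

At latitude 29.591°, cos φ = 0.869573.
One radian of longitude at latitude φ spans R cos φ, so Δλ = ΔE / (R cos φ) = -107.0 / (6378000 × 0.869573) = -1.9293e-05 rad = -3.979″.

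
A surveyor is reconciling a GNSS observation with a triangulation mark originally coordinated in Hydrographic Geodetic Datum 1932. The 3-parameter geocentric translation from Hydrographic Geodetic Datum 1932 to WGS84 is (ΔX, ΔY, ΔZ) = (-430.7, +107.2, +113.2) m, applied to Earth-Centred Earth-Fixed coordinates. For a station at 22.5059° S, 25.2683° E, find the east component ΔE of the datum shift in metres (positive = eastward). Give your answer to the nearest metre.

ΔE = 281 m

The local east axis at (φ, λ) is (−sin λ, cos λ, 0), so ΔE = −sin(25.2683°)·(-430.7) + cos(25.2683°)·107.2 = 280.79 m.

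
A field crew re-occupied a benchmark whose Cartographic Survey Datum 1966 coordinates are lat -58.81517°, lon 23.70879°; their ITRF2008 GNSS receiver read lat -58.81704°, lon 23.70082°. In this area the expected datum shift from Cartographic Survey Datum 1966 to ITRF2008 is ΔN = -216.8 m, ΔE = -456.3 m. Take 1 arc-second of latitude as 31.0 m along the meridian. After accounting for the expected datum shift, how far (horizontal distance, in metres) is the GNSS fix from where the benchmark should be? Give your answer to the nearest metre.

Observed coordinate differences: Δφ = -0.00187°, Δλ = -0.00797°.
Converting to metres (1° lat = 111600 m, cos φ = 0.517801): observed ΔN = -208.7 m, observed ΔE = -460.6 m.
Subtracting the expected shift leaves a residual of -208.7 − (-216.8) = 8.1 m north and -460.6 − (-456.3) = -4.3 m east.
Residual distance = √(8.1² + (-4.3)²) = 9.2 m.

9 m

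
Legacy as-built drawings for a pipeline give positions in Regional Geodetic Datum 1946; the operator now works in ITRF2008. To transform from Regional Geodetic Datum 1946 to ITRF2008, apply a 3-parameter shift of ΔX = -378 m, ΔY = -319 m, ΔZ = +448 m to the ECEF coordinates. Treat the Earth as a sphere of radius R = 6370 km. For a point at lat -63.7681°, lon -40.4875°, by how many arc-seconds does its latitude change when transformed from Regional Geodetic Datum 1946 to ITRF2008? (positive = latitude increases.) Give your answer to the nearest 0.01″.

sin φ = -0.897012, cos φ = 0.442005, sin λ = -0.649282, cos λ = 0.760548.
North component: ΔN = −sin φ cos λ·ΔX − sin φ sin λ·ΔY + cos φ·ΔZ = −(-0.897012)(0.760548)(-378) − (-0.897012)(-0.649282)(-319) + (0.442005)(448) = 125.93 m.
1° of latitude spans πR/180 = 111177 m, so Δφ = 125.93 / 111177 × 3600 = 4.078″.

Δφ = 4.08″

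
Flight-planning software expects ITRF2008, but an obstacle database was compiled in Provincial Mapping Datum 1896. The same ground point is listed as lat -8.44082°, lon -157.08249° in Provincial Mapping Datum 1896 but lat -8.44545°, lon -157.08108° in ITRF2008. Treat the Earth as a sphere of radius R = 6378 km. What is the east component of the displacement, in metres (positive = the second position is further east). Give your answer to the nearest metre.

Δφ = -8.44545° − -8.44082° = -0.00463°; Δλ = -157.08108° − -157.08249° = +0.00141°.
1° along a meridian = πR/180 = 111317 m.
ΔN = Δφ × 111317 = -515.4 m; ΔE = Δλ × 111317 × cos(-8.44082°) = +0.00141 × 111317 × 0.989168 = 155.3 m.

ΔE = 155 m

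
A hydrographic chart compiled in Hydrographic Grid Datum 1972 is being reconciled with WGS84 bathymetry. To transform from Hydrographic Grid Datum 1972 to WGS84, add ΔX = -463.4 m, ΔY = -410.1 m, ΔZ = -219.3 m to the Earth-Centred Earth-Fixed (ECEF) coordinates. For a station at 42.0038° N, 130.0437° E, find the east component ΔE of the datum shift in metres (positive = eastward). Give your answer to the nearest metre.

ΔE = 619 m

At φ = 42.0038°, λ = 130.0437°: sin φ = 0.669180, cos φ = 0.743100, sin λ = 0.765554, cos λ = -0.643372.
ΔE = −sin λ·ΔX + cos λ·ΔY = −(0.765554)·(-463.4) + (-0.643372)·(-410.1) = 618.60 m.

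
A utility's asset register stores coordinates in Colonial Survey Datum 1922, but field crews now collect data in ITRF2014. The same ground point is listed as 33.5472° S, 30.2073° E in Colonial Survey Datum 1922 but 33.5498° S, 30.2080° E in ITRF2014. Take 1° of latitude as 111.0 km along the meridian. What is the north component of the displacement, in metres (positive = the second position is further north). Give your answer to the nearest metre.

Δφ = -33.5498° − -33.5472° = -0.0026°; Δλ = 30.2080° − 30.2073° = +0.0007°.
ΔN = Δφ × 111000 = -288.6 m; ΔE = Δλ × 111000 × cos(-33.5472°) = +0.0007 × 111000 × 0.833431 = 64.8 m.

ΔN = -289 m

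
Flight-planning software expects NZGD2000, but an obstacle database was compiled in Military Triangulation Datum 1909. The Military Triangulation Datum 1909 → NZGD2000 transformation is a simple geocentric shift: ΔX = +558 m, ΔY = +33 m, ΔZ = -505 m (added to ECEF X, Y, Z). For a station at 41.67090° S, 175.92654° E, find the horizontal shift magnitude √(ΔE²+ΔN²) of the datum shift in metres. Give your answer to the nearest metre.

749 m

At φ = -41.67090°, λ = 175.92654°: sin φ = -0.664851, cos φ = 0.746976, sin λ = 0.071035, cos λ = -0.997474.
ΔE = −sin λ·ΔX + cos λ·ΔY = −(0.071035)·(558) + (-0.997474)·(33) = -72.55 m.
ΔN = −sin φ cos λ·ΔX − sin φ sin λ·ΔY + cos φ·ΔZ = −(-0.664851)(-0.997474)(558) − (-0.664851)(0.071035)(33) + (0.746976)(-505) = -745.71 m.
Horizontal magnitude = √(ΔE² + ΔN²) = √((-72.55)² + (-745.71)²) = 749.24 m.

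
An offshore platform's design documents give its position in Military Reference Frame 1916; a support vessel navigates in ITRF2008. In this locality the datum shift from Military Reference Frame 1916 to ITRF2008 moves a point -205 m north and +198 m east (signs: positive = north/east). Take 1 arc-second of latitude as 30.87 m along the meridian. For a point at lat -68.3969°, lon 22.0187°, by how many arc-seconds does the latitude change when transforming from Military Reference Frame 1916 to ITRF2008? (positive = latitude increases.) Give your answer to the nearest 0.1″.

Δφ = -6.6″

1″ of latitude = 30.87 m, so Δφ = -205.0 / 30.87 = -6.641″.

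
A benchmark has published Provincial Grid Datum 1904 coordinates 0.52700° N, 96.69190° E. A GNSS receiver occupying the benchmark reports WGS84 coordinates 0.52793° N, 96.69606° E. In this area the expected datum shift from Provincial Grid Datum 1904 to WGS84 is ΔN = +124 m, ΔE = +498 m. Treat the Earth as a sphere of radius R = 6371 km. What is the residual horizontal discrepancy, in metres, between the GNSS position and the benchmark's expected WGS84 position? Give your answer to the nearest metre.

Observed coordinate differences: Δφ = +0.00093°, Δλ = +0.00416°.
Converting to metres (1° lat = 111195 m, cos φ = 0.999958): observed ΔN = 103.4 m, observed ΔE = 462.6 m.
Subtracting the expected shift leaves a residual of 103.4 − (124) = -20.6 m north and 462.6 − (498) = -35.4 m east.
Residual distance = √((-20.6)² + (-35.4)²) = 41.0 m.

41 m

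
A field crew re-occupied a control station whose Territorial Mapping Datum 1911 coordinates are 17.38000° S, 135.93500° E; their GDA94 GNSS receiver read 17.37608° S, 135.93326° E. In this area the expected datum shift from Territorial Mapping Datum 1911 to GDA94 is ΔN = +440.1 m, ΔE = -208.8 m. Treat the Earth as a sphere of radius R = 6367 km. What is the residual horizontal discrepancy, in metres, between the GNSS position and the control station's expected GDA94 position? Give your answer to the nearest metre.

Observed coordinate differences: Δφ = +0.00392°, Δλ = -0.00174°.
Converting to metres (1° lat = 111125 m, cos φ = 0.954345): observed ΔN = 435.6 m, observed ΔE = -184.5 m.
Subtracting the expected shift leaves a residual of 435.6 − (440.1) = -4.5 m north and -184.5 − (-208.8) = 24.3 m east.
Residual distance = √((-4.5)² + 24.3²) = 24.7 m.

25 m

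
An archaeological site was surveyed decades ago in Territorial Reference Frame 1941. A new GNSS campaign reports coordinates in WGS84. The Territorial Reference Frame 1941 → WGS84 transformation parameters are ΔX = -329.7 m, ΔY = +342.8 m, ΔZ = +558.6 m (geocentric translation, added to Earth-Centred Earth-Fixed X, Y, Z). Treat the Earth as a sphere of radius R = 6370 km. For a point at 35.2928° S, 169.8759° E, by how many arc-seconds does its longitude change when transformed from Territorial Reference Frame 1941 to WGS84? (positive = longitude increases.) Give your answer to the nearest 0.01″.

sin φ = -0.577755, cos φ = 0.816210, sin λ = 0.175781, cos λ = -0.984429.
East component: ΔE = −sin λ·ΔX + cos λ·ΔY = −(0.175781)(-329.7) + (-0.984429)(342.8) = -279.51 m.
1° of latitude spans πR/180 = 111177 m; at latitude φ, 1° of longitude spans that × cos φ = 90744.2 m, so Δλ = -279.51 / 90744.2 × 3600 = -11.089″.

Δλ = -11.09″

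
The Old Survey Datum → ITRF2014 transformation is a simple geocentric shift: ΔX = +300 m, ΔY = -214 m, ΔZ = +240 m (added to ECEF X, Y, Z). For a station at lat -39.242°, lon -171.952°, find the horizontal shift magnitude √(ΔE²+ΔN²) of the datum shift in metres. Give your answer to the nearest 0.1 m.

At φ = -39.242°, λ = -171.952°: sin φ = -0.632597, cos φ = 0.774481, sin λ = -0.140003, cos λ = -0.990151.
ΔE = −sin λ·ΔX + cos λ·ΔY = −(-0.140003)·(300) + (-0.990151)·(-214) = 253.89 m.
ΔN = −sin φ cos λ·ΔX − sin φ sin λ·ΔY + cos φ·ΔZ = −(-0.632597)(-0.990151)(300) − (-0.632597)(-0.140003)(-214) + (0.774481)(240) = 16.92 m.
Horizontal magnitude = √(ΔE² + ΔN²) = √(253.89² + 16.92²) = 254.46 m.

254.5 m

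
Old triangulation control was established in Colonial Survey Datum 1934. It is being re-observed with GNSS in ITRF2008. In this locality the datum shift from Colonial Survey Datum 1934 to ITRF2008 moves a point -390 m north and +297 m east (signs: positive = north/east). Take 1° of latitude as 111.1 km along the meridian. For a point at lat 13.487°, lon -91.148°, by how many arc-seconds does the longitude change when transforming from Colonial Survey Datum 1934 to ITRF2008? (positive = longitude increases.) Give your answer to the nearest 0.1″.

Δλ = 9.9″

At latitude 13.487°, cos φ = 0.972423.
1° of longitude at this latitude = 111.1 × cos φ = 108.04 km, so Δλ = 297.0 / 108036.2 = 0.0027491° = 9.897″.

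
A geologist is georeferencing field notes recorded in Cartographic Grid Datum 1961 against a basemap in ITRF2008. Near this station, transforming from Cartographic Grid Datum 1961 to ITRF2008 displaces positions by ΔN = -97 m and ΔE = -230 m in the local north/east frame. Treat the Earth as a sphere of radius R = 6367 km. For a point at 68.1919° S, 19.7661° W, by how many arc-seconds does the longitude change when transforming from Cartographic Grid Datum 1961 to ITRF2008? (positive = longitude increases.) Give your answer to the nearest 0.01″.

Δλ = -20.06″

At latitude -68.1919°, cos φ = 0.371499.
One radian of longitude at latitude φ spans R cos φ, so Δλ = ΔE / (R cos φ) = -230.0 / (6367000 × 0.371499) = -9.7238e-05 rad = -20.057″.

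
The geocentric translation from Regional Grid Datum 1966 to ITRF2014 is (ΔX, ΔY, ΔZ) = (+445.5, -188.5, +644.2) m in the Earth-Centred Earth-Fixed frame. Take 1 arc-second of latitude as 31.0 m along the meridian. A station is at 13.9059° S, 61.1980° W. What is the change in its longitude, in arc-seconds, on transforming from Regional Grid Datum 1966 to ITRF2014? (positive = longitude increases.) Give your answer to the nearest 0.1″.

Δλ = 10.0″

sin φ = -0.240328, cos φ = 0.970692, sin λ = -0.876290, cos λ = 0.481784.
East component: ΔE = −sin λ·ΔX + cos λ·ΔY = −(-0.876290)(445.5) + (0.481784)(-188.5) = 299.57 m.
1° of latitude spans 3600 × 31.00 = 111600 m; at latitude φ, 1° of longitude spans that × cos φ = 108329.2 m, so Δλ = 299.57 / 108329.2 × 3600 = 9.955″.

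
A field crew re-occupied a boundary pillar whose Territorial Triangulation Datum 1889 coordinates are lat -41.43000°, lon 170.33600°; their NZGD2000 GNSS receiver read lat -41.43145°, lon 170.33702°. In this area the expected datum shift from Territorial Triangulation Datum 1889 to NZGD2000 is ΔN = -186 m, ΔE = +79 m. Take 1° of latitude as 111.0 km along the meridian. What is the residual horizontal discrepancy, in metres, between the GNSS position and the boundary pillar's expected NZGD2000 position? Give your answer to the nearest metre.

Observed coordinate differences: Δφ = -0.00145°, Δλ = +0.00102°.
Converting to metres (1° lat = 111000 m, cos φ = 0.749765): observed ΔN = -160.9 m, observed ΔE = 84.9 m.
Subtracting the expected shift leaves a residual of -160.9 − (-186) = 25.1 m north and 84.9 − (79) = 5.9 m east.
Residual distance = √(25.1² + 5.9²) = 25.7 m.

26 m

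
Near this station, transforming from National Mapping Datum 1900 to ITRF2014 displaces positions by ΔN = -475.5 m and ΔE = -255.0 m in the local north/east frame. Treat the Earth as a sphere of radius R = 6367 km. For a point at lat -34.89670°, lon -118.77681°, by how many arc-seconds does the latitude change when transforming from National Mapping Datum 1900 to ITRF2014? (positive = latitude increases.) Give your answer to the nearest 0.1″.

Δφ = -15.4″

On a sphere of radius R, 1 rad of latitude = R, so Δφ = ΔN / R = -475.5 / 6367000 = -7.4682e-05 rad = -15.404″.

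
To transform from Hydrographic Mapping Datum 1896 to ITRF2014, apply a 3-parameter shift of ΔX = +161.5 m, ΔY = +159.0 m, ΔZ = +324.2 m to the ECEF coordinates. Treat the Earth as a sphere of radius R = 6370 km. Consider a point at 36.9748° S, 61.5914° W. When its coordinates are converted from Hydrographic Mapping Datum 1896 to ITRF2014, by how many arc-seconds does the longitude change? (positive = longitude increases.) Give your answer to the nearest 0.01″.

Δλ = 8.82″

sin φ = -0.601464, cos φ = 0.798900, sin λ = -0.879577, cos λ = 0.475756.
East component: ΔE = −sin λ·ΔX + cos λ·ΔY = −(-0.879577)(161.5) + (0.475756)(159.0) = 217.70 m.
1° of latitude spans πR/180 = 111177 m; at latitude φ, 1° of longitude spans that × cos φ = 88819.7 m, so Δλ = 217.70 / 88819.7 × 3600 = 8.824″.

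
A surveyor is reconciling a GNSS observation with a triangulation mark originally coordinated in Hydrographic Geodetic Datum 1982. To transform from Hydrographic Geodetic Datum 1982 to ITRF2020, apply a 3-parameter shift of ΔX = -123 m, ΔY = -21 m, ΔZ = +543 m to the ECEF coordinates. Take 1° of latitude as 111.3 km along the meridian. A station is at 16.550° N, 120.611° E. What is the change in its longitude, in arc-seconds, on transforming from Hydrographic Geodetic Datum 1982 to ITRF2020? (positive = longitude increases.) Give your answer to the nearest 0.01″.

Δλ = 3.93″

sin φ = 0.284852, cos φ = 0.958572, sin λ = 0.860644, cos λ = -0.509207.
East component: ΔE = −sin λ·ΔX + cos λ·ΔY = −(0.860644)(-123) + (-0.509207)(-21) = 116.55 m.
1° of latitude spans 111300 m; at latitude φ, 1° of longitude spans that × cos φ = 106689.0 m, so Δλ = 116.55 / 106689.0 × 3600 = 3.933″.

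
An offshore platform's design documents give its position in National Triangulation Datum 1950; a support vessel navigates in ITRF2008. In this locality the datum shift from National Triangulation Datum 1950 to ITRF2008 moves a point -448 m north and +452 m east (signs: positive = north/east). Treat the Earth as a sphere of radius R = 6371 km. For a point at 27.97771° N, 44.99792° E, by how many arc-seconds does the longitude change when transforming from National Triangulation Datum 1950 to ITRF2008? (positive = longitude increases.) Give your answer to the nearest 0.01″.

Δλ = 16.57″

At latitude 27.97771°, cos φ = 0.883130.
One radian of longitude at latitude φ spans R cos φ, so Δλ = ΔE / (R cos φ) = 452.0 / (6371000 × 0.883130) = 8.0335e-05 rad = 16.570″.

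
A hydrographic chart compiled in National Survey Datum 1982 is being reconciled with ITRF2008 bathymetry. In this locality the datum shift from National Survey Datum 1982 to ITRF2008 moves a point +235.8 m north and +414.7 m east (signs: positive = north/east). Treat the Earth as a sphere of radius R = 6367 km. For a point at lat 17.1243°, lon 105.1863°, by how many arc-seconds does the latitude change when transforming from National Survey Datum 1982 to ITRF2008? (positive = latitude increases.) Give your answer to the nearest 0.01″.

On a sphere of radius R, 1 rad of latitude = R, so Δφ = ΔN / R = 235.8 / 6367000 = 3.7035e-05 rad = 7.639″.

Δφ = 7.64″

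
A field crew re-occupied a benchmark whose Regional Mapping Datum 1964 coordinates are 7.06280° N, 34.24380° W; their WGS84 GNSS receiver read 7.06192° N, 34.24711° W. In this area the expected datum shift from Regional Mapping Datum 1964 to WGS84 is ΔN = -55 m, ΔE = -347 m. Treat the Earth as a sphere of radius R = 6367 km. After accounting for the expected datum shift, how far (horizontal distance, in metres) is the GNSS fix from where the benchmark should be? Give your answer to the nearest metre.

46 m

Observed coordinate differences: Δφ = -0.00088°, Δλ = -0.00331°.
Converting to metres (1° lat = 111125 m, cos φ = 0.992412): observed ΔN = -97.8 m, observed ΔE = -365.0 m.
Subtracting the expected shift leaves a residual of -97.8 − (-55) = -42.8 m north and -365.0 − (-347) = -18.0 m east.
Residual distance = √((-42.8)² + (-18.0)²) = 46.4 m.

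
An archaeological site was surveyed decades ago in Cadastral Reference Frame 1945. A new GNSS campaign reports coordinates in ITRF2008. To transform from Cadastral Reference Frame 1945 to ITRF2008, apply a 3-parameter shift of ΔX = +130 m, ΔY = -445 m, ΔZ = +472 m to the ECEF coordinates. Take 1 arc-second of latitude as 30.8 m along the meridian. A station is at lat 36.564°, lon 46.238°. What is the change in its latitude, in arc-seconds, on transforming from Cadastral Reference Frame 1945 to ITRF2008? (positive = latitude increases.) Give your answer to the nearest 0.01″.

Δφ = 16.79″

sin φ = 0.595720, cos φ = 0.803192, sin λ = 0.722219, cos λ = 0.691664.
North component: ΔN = −sin φ cos λ·ΔX − sin φ sin λ·ΔY + cos φ·ΔZ = −(0.595720)(0.691664)(130) − (0.595720)(0.722219)(-445) + (0.803192)(472) = 517.00 m.
1° of latitude spans 3600 × 30.80 = 110880 m, so Δφ = 517.00 / 110880 × 3600 = 16.786″.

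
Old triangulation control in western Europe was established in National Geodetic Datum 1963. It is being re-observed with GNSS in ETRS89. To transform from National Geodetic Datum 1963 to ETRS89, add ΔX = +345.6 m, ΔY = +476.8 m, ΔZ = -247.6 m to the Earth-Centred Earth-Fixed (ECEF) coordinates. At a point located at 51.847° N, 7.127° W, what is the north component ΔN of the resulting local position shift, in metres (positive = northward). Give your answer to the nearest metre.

ΔN = -376 m

At φ = 51.847°, λ = -7.127°: sin φ = 0.786364, cos φ = 0.617764, sin λ = -0.124069, cos λ = 0.992274.
ΔN = −sin φ cos λ·ΔX − sin φ sin λ·ΔY + cos φ·ΔZ = −(0.786364)(0.992274)(345.6) − (0.786364)(-0.124069)(476.8) + (0.617764)(-247.6) = -376.11 m.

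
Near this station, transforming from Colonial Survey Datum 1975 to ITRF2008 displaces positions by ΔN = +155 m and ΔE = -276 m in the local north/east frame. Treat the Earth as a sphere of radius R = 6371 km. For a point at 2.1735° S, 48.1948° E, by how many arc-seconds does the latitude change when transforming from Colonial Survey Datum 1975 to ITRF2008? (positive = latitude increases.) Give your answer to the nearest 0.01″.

Δφ = 5.02″

On a sphere of radius R, 1 rad of latitude = R, so Δφ = ΔN / R = 155.0 / 6371000 = 2.4329e-05 rad = 5.018″.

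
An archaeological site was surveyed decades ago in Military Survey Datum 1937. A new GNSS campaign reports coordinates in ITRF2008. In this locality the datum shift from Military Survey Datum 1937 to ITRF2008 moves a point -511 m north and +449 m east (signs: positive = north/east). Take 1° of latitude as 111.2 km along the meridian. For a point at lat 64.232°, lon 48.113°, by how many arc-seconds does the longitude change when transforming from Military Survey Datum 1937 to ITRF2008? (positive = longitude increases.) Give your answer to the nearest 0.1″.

At latitude 64.232°, cos φ = 0.434728.
1° of longitude at this latitude = 111.2 × cos φ = 48.34 km, so Δλ = 449.0 / 48341.8 = 0.0092880° = 33.437″.

Δλ = 33.4″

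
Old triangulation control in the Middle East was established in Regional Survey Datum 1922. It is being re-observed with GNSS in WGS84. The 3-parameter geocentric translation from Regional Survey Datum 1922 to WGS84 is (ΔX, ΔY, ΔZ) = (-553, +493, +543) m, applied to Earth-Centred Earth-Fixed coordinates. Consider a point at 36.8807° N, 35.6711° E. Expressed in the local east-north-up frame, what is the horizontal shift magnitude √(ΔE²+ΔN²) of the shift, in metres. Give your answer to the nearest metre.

897 m

The local east axis at (φ, λ) is (−sin λ, cos λ, 0), so ΔE = −sin(35.6711°)·(-553) + cos(35.6711°)·493 = 722.97 m.
The local north axis is (−sin φ cos λ, −sin φ sin λ, cos φ), giving ΔN = 269.615 − 172.534 + 434.339 = 531.42 m.
Horizontal magnitude = √(ΔE² + ΔN²) = √(722.97² + 531.42²) = 897.27 m.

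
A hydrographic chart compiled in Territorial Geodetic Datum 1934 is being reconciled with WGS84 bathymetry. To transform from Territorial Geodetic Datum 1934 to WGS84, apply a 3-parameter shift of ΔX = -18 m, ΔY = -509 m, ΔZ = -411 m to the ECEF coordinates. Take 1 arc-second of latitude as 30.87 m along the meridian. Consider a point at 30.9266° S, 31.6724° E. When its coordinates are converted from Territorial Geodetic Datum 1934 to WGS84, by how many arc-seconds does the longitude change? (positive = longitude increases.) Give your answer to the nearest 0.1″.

sin φ = -0.513940, cos φ = 0.857826, sin λ = 0.525062, cos λ = 0.851064.
East component: ΔE = −sin λ·ΔX + cos λ·ΔY = −(0.525062)(-18) + (0.851064)(-509) = -423.74 m.
1° of latitude spans 3600 × 30.87 = 111132 m; at latitude φ, 1° of longitude spans that × cos φ = 95332.0 m, so Δλ = -423.74 / 95332.0 × 3600 = -16.002″.

Δλ = -16.0″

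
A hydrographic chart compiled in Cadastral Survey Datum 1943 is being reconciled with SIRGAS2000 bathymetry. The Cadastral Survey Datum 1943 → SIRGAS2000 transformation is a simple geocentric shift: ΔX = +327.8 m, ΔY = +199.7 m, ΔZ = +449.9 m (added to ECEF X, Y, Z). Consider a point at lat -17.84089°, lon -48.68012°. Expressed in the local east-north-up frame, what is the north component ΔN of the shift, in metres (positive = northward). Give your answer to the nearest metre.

ΔN = 449 m

The local north axis is (−sin φ cos λ, −sin φ sin λ, cos φ), giving ΔN = 66.310 − 45.951 + 428.265 = 448.62 m.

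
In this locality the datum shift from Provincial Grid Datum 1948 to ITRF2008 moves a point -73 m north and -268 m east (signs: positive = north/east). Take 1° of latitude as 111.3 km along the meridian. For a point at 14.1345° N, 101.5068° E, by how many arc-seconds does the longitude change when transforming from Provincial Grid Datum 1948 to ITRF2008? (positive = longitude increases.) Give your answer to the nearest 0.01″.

At latitude 14.1345°, cos φ = 0.969725.
1° of longitude at this latitude = 111.3 × cos φ = 107.93 km, so Δλ = -268.0 / 107930.4 = -0.0024831° = -8.939″.

Δλ = -8.94″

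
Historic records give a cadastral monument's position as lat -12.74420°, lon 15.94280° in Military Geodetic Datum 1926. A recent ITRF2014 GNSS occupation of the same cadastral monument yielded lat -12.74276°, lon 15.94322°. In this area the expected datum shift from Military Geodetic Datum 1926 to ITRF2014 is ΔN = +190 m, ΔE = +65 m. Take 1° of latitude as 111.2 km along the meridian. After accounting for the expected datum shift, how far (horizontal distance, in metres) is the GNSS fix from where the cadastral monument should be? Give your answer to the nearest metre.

36 m

Observed coordinate differences: Δφ = +0.00144°, Δλ = +0.00042°.
Converting to metres (1° lat = 111200 m, cos φ = 0.975365): observed ΔN = 160.1 m, observed ΔE = 45.6 m.
Subtracting the expected shift leaves a residual of 160.1 − (190) = -29.9 m north and 45.6 − (65) = -19.4 m east.
Residual distance = √((-29.9)² + (-19.4)²) = 35.6 m.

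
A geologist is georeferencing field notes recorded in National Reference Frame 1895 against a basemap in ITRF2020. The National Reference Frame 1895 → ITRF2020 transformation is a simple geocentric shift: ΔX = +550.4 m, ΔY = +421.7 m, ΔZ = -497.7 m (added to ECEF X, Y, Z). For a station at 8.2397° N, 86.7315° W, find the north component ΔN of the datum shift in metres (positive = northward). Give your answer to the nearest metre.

ΔN = -437 m

The local north axis is (−sin φ cos λ, −sin φ sin λ, cos φ), giving ΔN = -4.497 + 60.338 − 492.562 = -436.72 m.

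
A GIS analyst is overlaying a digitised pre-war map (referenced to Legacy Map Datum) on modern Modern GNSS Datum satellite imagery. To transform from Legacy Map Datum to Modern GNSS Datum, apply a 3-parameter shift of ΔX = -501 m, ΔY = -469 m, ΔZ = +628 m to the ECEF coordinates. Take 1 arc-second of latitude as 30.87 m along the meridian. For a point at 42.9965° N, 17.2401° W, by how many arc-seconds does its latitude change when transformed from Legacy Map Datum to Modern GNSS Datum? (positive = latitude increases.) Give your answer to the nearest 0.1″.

sin φ = 0.681954, cos φ = 0.731395, sin λ = -0.296377, cos λ = 0.955071.
North component: ΔN = −sin φ cos λ·ΔX − sin φ sin λ·ΔY + cos φ·ΔZ = −(0.681954)(0.955071)(-501) − (0.681954)(-0.296377)(-469) + (0.731395)(628) = 690.83 m.
1° of latitude spans 3600 × 30.87 = 111132 m, so Δφ = 690.83 / 111132 × 3600 = 22.379″.

Δφ = 22.4″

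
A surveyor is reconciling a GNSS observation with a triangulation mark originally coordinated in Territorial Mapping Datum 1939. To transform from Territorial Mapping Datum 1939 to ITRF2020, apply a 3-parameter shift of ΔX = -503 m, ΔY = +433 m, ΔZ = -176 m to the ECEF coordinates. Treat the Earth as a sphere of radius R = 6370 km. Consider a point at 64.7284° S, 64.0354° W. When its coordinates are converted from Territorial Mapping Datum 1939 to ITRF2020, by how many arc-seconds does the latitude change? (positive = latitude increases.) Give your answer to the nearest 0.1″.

sin φ = -0.904294, cos φ = 0.426910, sin λ = -0.899065, cos λ = 0.437816.
North component: ΔN = −sin φ cos λ·ΔX − sin φ sin λ·ΔY + cos φ·ΔZ = −(-0.904294)(0.437816)(-503) − (-0.904294)(-0.899065)(433) + (0.426910)(-176) = -626.32 m.
1° of latitude spans πR/180 = 111177 m, so Δφ = -626.32 / 111177 × 3600 = -20.281″.

Δφ = -20.3″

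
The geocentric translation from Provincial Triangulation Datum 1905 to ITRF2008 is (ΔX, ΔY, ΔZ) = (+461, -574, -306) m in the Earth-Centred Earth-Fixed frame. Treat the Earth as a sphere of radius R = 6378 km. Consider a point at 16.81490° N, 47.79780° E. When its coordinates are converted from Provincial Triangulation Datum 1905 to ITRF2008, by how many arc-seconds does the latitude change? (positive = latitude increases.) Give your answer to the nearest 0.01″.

Δφ = -8.39″

sin φ = 0.289281, cos φ = 0.957244, sin λ = 0.740779, cos λ = 0.671749.
North component: ΔN = −sin φ cos λ·ΔX − sin φ sin λ·ΔY + cos φ·ΔZ = −(0.289281)(0.671749)(461) − (0.289281)(0.740779)(-574) + (0.957244)(-306) = -259.50 m.
1° of latitude spans πR/180 = 111317 m, so Δφ = -259.50 / 111317 × 3600 = -8.392″.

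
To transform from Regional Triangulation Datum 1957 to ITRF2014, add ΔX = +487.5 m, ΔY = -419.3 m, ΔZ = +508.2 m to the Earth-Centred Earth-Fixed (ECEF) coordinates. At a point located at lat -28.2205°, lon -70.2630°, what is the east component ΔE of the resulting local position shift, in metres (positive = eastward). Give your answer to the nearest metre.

ΔE = 317 m

The local east axis at (φ, λ) is (−sin λ, cos λ, 0), so ΔE = −sin(-70.2630°)·487.5 + cos(-70.2630°)·(-419.3) = 317.26 m.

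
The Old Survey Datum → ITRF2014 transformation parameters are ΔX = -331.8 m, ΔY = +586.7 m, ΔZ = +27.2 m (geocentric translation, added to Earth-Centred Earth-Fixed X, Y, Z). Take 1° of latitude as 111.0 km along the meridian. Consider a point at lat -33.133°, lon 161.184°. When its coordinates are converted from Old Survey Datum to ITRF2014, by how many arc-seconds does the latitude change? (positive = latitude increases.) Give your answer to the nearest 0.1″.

Δφ = 9.7″

sin φ = -0.546584, cos φ = 0.837404, sin λ = 0.322530, cos λ = -0.946559.
North component: ΔN = −sin φ cos λ·ΔX − sin φ sin λ·ΔY + cos φ·ΔZ = −(-0.546584)(-0.946559)(-331.8) − (-0.546584)(0.322530)(586.7) + (0.837404)(27.2) = 297.87 m.
1° of latitude spans 111000 m, so Δφ = 297.87 / 111000 × 3600 = 9.661″.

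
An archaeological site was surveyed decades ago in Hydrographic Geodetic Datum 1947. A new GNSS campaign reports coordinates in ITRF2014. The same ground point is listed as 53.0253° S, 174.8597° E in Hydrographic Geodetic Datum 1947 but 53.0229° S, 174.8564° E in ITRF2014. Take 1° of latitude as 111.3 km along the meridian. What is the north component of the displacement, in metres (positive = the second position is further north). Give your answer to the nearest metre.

ΔN = 267 m

Δφ = -53.0229° − -53.0253° = +0.0024°; Δλ = 174.8564° − 174.8597° = -0.0033°.
ΔN = Δφ × 111300 = 267.1 m; ΔE = Δλ × 111300 × cos(-53.0253°) = -0.0033 × 111300 × 0.601462 = -220.9 m.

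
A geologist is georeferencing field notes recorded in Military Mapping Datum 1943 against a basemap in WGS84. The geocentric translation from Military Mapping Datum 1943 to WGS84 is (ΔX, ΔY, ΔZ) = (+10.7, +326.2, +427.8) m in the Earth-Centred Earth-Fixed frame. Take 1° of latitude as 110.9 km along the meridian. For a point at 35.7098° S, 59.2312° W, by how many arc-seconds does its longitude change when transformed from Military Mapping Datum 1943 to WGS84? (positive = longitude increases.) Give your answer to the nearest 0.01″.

Δλ = 7.04″

sin φ = -0.583680, cos φ = 0.811984, sin λ = -0.859239, cos λ = 0.511575.
East component: ΔE = −sin λ·ΔX + cos λ·ΔY = −(-0.859239)(10.7) + (0.511575)(326.2) = 176.07 m.
1° of latitude spans 110900 m; at latitude φ, 1° of longitude spans that × cos φ = 90049.0 m, so Δλ = 176.07 / 90049.0 × 3600 = 7.039″.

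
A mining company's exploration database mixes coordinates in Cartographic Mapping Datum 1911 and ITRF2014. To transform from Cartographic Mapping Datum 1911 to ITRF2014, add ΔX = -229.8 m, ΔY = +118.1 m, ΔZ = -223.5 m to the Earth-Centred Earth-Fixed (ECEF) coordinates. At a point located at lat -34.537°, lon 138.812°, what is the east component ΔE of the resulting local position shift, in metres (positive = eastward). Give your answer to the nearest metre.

The local east axis at (φ, λ) is (−sin λ, cos λ, 0), so ΔE = −sin(138.812°)·(-229.8) + cos(138.812°)·118.1 = 62.45 m.

ΔE = 62 m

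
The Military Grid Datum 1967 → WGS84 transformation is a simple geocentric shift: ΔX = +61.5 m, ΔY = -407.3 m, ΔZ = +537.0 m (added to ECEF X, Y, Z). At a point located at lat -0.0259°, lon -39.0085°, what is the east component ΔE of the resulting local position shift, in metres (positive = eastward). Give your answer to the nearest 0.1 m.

ΔE = -277.8 m

At φ = -0.0259°, λ = -39.0085°: sin φ = -0.000452, cos φ = 1.000000, sin λ = -0.629436, cos λ = 0.777053.
ΔE = −sin λ·ΔX + cos λ·ΔY = −(-0.629436)·(61.5) + (0.777053)·(-407.3) = -277.78 m.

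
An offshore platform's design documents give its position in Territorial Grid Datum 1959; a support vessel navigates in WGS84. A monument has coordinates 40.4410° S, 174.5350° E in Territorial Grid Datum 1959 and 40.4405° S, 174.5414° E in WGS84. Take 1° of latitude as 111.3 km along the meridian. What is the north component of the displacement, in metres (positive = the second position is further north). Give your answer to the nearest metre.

Δφ = -40.4405° − -40.4410° = +0.0005°; Δλ = 174.5414° − 174.5350° = +0.0064°.
ΔN = Δφ × 111300 = 55.7 m; ΔE = Δλ × 111300 × cos(-40.4410°) = +0.0064 × 111300 × 0.761074 = 542.1 m.

ΔN = 56 m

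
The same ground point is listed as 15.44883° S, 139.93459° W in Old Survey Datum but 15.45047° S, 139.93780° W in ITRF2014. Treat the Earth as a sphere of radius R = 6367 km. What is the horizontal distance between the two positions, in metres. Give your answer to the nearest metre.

Δφ = -15.45047° − -15.44883° = -0.00164°; Δλ = -139.93780° − -139.93459° = -0.00321°.
1° along a meridian = πR/180 = 111125 m.
ΔN = Δφ × 111125 = -182.2 m; ΔE = Δλ × 111125 × cos(-15.44883°) = -0.00321 × 111125 × 0.963869 = -343.8 m.
Distance = √(ΔE² + ΔN²) = √((-343.8)² + (-182.2)²) = 389.1 m.

389 m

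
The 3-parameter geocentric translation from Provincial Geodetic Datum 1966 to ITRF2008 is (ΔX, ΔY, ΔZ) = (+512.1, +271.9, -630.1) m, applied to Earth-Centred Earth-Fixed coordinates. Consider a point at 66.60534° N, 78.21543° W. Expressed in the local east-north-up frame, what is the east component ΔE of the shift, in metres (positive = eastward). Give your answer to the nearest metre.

ΔE = 557 m

At φ = 66.60534°, λ = -78.21543°: sin φ = 0.917792, cos φ = 0.397062, sin λ = -0.978922, cos λ = 0.204232.
ΔE = −sin λ·ΔX + cos λ·ΔY = −(-0.978922)·(512.1) + (0.204232)·(271.9) = 556.84 m.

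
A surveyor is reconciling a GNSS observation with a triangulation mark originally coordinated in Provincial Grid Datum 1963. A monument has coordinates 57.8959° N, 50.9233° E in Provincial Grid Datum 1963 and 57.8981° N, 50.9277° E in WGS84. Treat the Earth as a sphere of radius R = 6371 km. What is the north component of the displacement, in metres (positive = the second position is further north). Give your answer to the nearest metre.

ΔN = 245 m

Δφ = 57.8981° − 57.8959° = +0.0022°; Δλ = 50.9277° − 50.9233° = +0.0044°.
1° along a meridian = πR/180 = 111195 m.
ΔN = Δφ × 111195 = 244.6 m; ΔE = Δλ × 111195 × cos(57.8959°) = +0.0044 × 111195 × 0.531459 = 260.0 m.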